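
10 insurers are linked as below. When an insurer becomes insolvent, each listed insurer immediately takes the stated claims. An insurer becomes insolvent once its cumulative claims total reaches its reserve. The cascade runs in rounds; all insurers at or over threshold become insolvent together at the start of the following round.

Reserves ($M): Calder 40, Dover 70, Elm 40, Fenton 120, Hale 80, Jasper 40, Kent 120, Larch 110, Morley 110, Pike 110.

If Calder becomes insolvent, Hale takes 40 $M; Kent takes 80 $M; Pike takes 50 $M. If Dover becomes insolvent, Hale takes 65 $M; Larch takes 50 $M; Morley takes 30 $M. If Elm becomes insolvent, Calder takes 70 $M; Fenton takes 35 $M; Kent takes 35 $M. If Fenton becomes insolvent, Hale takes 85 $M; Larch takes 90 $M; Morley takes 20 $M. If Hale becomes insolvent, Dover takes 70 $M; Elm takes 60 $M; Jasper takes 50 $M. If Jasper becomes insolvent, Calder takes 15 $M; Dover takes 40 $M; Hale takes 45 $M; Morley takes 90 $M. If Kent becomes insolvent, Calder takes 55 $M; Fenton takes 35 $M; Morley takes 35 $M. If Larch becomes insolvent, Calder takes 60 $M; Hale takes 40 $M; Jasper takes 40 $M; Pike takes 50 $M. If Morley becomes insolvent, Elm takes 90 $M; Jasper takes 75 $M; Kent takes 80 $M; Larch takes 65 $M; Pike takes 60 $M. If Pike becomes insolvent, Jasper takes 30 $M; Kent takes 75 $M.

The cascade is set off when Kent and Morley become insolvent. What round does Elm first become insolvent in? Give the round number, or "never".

Round 1 — Kent, Morley become insolvent (initial).
  Calder: +55 → 55 ≥ 40
  Elm: +90 → 90 ≥ 40
  Fenton: +35 → 35 < 120
  Jasper: +75 → 75 ≥ 40
  Larch: +65 → 65 < 110
  Pike: +60 → 60 < 110
Round 2 — Calder, Elm, Jasper become insolvent.
  Dover: +40 → 40 < 70
  Fenton: +35 → 70 < 120
  Hale: +40+45 → 85 ≥ 80
  Pike: +50 → 110 ≥ 110
Round 3 — Hale, Pike become insolvent.
  Dover: +70 → 110 ≥ 70
Round 4 — Dover becomes insolvent.
  Larch: +50 → 115 ≥ 110
Round 5 — Larch becomes insolvent.
No further insolvencies.

2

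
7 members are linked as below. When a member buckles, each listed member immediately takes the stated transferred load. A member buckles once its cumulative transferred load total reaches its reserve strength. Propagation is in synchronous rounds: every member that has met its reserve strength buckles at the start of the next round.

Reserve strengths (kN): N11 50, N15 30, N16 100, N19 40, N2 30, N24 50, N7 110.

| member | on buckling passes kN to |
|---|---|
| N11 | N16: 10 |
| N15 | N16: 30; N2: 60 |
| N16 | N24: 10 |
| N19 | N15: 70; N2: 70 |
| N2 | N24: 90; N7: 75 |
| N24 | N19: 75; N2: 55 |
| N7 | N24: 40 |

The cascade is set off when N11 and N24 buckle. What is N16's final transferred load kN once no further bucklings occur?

Round 1 — N11, N24 buckle (initial).
  N16: +10 → 10 < 100
  N19: +75 → 75 ≥ 40
  N2: +55 → 55 ≥ 30
Round 2 — N19, N2 buckle.
  N15: +70 → 70 ≥ 30
  N7: +75 → 75 < 110
Round 3 — N15 buckles.
  N16: +30 → 40 < 100
No further bucklings.

40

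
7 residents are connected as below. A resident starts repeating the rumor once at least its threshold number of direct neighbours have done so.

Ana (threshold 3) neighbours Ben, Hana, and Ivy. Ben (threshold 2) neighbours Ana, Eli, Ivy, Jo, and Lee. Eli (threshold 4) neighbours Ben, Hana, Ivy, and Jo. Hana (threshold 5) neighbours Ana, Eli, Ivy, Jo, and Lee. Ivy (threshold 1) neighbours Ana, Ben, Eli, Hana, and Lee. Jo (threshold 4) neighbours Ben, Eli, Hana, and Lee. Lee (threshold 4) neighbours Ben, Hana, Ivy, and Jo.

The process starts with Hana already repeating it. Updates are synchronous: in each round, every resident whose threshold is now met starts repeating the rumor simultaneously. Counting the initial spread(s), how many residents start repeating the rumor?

Round 1 — Hana starts repeating the rumor (initial).
Round 2 — checking thresholds:
  Ana: 1 of 3 neighbours < 3, below threshold.
  Eli: 1 of 4 neighbours < 4, below threshold.
  Ivy: 1 of 5 neighbours ≥ 1, starts repeating the rumor.
  Jo: 1 of 4 neighbours < 4, below threshold.
  Lee: 1 of 4 neighbours < 4, below threshold.
Round 3 — no new spreads; cascade stops.

2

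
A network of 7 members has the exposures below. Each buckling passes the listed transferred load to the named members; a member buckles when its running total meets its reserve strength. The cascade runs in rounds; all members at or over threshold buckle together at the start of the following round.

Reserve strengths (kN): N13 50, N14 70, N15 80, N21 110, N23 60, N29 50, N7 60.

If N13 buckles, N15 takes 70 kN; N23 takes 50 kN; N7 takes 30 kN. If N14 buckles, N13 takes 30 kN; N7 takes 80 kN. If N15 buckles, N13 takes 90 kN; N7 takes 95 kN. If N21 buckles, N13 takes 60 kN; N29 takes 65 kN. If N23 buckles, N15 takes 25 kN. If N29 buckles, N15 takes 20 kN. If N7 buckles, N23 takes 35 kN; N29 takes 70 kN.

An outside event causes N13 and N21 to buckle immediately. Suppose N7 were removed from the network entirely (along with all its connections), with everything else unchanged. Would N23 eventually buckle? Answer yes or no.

no

With N7 removed:
Round 1 — N13, N21 buckle (initial).
  N15: +70 → 70 < 80
  N23: +50 → 50 < 60
  N29: +65 → 65 ≥ 50
Round 2 — N29 buckles.
  N15: +20 → 90 ≥ 80
Round 3 — N15 buckles.
No further bucklings.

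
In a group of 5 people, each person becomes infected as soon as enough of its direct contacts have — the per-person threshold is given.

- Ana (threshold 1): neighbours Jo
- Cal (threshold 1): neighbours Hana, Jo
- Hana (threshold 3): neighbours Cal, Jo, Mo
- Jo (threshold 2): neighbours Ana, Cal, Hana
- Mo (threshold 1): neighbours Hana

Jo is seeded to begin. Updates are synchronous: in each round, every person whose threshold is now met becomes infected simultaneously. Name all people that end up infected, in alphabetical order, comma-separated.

Round 1 — Jo becomes infected (initial).
Round 2 — checking thresholds:
  Ana: 1 of 1 neighbours ≥ 1, becomes infected.
  Cal: 1 of 2 neighbours ≥ 1, becomes infected.
  Hana: 1 of 3 neighbours < 3, not yet.
Round 3 — no new infections; cascade stops.

Ana, Cal, Jo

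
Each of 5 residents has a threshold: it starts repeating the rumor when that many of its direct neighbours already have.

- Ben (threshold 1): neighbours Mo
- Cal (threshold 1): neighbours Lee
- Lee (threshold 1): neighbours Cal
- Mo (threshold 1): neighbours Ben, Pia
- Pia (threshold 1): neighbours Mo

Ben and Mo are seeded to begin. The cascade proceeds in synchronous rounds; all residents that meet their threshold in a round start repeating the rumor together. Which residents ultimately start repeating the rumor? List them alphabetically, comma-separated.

Round 1 — Ben, Mo start repeating the rumor (initial).
Round 2 — checking thresholds:
  Pia: 1 of 1 neighbours ≥ 1, starts repeating the rumor.
Round 3 — no new spreads; cascade stops.

Ben, Mo, Pia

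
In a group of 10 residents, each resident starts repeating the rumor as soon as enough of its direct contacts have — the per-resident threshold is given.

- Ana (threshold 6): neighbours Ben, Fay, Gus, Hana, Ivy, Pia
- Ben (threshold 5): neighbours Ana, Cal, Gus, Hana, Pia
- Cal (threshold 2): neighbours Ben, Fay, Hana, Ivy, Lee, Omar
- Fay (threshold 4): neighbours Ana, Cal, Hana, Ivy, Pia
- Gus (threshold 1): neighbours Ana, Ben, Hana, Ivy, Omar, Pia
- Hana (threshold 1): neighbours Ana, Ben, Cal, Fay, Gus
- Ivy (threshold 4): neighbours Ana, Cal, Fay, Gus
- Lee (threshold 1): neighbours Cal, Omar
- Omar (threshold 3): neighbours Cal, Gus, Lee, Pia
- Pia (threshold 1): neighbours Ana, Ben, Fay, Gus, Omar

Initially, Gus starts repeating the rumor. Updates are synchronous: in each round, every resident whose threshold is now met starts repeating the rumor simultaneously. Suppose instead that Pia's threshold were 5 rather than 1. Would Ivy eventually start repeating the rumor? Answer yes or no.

With Pia's threshold at 5:
Round 1 — Gus starts repeating the rumor (initial).
Round 2 — checking thresholds:
  Ana: 1 of 6 neighbours < 6, holds.
  Ben: 1 of 5 neighbours < 5, holds.
  Hana: 1 of 5 neighbours ≥ 1, starts repeating the rumor.
  Ivy: 1 of 4 neighbours < 4, holds.
  Omar: 1 of 4 neighbours < 3, holds.
  Pia: 1 of 5 neighbours < 5, holds.
Round 3 — no new spreads; cascade stops.

no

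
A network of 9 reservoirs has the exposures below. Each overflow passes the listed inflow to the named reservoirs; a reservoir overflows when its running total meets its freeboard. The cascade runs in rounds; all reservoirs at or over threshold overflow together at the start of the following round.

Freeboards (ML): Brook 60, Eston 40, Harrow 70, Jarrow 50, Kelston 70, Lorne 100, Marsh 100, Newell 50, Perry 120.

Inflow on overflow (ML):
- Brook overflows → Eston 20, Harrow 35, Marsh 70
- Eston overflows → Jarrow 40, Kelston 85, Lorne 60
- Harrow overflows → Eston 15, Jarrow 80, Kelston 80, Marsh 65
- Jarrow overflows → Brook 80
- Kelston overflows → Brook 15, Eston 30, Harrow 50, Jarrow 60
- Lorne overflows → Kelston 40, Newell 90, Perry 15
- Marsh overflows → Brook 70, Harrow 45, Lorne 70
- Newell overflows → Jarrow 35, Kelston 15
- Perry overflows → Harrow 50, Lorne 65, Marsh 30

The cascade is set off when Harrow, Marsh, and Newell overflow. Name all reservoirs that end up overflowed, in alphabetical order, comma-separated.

Round 1 — Harrow, Marsh, Newell overflow (initial).
  Brook: +70 → 70 ≥ 60
  Eston: +15 → 15 < 40
  Jarrow: +80+35 → 115 ≥ 50
  Kelston: +80+15 → 95 ≥ 70
  Lorne: +70 → 70 < 100
Round 2 — Brook, Jarrow, Kelston overflow.
  Eston: +20+30 → 65 ≥ 40
Round 3 — Eston overflows.
  Lorne: +60 → 130 ≥ 100
Round 4 — Lorne overflows.
  Perry: +15 → 15 < 120
No further overflows.

Brook, Eston, Harrow, Jarrow, Kelston, Lorne, Marsh, Newell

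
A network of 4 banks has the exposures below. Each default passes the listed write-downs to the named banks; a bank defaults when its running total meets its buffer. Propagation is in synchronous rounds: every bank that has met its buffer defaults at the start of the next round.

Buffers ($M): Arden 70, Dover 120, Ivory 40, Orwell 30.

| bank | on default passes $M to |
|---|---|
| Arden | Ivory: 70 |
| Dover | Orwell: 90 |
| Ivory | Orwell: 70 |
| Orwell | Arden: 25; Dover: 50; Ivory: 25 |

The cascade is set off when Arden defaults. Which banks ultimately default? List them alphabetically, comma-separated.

Arden, Ivory, Orwell

Round 1 — Arden defaults (initial).
  Ivory: +70 → 70 ≥ 40
Round 2 — Ivory defaults.
  Orwell: +70 → 70 ≥ 30
Round 3 — Orwell defaults.
  Dover: +50 → 50 < 120
No further defaults.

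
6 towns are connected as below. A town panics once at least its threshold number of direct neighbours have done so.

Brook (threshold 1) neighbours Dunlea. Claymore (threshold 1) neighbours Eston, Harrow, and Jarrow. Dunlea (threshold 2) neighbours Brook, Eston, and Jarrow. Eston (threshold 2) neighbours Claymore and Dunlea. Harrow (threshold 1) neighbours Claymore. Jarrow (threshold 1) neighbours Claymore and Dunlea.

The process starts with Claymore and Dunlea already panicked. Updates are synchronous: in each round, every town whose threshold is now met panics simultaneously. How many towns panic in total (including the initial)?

6

Round 1 — Claymore, Dunlea panic (initial).
Round 2 — checking thresholds:
  Brook: 1 of 1 neighbours ≥ 1, panics.
  Eston: 2 of 2 neighbours ≥ 2, panics.
  Harrow: 1 of 1 neighbours ≥ 1, panics.
  Jarrow: 2 of 2 neighbours ≥ 1, panics.
Round 3 — no new panics; cascade stops.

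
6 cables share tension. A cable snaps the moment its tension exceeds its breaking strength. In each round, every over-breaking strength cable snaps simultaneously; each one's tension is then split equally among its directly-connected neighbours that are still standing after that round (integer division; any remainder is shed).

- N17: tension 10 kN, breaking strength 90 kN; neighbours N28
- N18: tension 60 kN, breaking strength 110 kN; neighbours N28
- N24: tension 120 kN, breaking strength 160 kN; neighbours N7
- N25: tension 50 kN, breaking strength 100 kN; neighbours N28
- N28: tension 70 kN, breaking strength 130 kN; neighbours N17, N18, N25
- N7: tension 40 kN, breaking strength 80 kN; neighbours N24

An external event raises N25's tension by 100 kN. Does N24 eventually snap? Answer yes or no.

no

Round 1 — N25 at 150 > 100. N25 snaps.
  N25 sheds 150 kN to N28: 150 each.
    N28: 70+150 = 220 > 130
Round 2 — N28 snaps.
  N28 sheds 220 kN to N17, N18: 110 each.
    N17: 10+110 = 120 > 90
    N18: 60+110 = 170 > 110
Round 3 — N17, N18 snap.
  N17 sheds 120 kN: no online neighbours, lost.
  N18 sheds 170 kN: no online neighbours, lost.
No further breaks.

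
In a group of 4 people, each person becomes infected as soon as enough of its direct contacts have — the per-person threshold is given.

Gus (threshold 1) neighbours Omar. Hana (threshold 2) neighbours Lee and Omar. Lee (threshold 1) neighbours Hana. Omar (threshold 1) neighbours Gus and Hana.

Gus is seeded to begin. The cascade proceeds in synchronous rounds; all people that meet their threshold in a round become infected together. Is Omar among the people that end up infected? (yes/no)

Round 1 — Gus becomes infected (initial).
Round 2 — checking thresholds:
  Omar: 1 of 2 neighbours ≥ 1, becomes infected.
Round 3 — no new infections; cascade stops.

yes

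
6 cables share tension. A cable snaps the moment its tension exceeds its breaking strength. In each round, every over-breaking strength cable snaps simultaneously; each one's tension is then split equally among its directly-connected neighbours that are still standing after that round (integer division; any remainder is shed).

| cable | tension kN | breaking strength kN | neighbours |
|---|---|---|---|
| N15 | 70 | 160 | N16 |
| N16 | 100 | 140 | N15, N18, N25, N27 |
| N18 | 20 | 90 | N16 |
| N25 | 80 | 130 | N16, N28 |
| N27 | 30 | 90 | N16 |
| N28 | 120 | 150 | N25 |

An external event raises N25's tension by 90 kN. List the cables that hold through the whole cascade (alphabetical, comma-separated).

Round 1 — N25 at 170 > 130. N25 snaps.
  N25 sheds 170 kN to N16, N28: 85 each.
    N16: 100+85 = 185 > 140
    N28: 120+85 = 205 > 150
Round 2 — N16, N28 snap.
  N16 sheds 185 kN to N15, N18, N27: 61 each (2 lost).
    N15: 70+61 = 131 ≤ 160
    N18: 20+61 = 81 ≤ 90
    N27: 30+61 = 91 > 90
  N28 sheds 205 kN: no online neighbours, lost.
Round 3 — N27 snaps.
  N27 sheds 91 kN: no online neighbours, lost.
No further breaks.

N15, N18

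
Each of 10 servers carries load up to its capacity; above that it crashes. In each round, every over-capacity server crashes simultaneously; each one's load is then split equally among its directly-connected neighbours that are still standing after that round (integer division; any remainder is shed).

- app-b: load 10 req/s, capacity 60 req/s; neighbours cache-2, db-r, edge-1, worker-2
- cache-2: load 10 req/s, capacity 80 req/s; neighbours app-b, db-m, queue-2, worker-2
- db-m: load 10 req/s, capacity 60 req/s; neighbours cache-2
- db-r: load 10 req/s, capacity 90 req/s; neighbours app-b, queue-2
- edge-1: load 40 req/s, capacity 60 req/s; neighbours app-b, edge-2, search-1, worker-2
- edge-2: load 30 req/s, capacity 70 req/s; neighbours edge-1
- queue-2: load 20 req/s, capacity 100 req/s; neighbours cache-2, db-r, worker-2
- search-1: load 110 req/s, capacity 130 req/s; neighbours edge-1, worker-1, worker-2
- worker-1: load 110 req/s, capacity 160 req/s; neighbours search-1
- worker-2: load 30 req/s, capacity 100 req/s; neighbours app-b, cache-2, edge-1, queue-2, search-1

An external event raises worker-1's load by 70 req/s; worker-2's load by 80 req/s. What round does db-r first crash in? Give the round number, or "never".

Round 1 — worker-1 at 180 > 160; worker-2 at 110 > 100. worker-1, worker-2 crash.
  worker-1 sheds 180 req/s to search-1: 180 each.
    search-1: 110+180 = 290 > 130
  worker-2 sheds 110 req/s to app-b, cache-2, edge-1, queue-2, search-1: 22 each.
    app-b: 10+22 = 32 ≤ 60
    cache-2: 10+22 = 32 ≤ 80
    edge-1: 40+22 = 62 > 60
    queue-2: 20+22 = 42 ≤ 100
    search-1: 290+22 = 312 > 130
Round 2 — edge-1, search-1 crash.
  edge-1 sheds 62 req/s to app-b, edge-2: 31 each.
    app-b: 32+31 = 63 > 60
    edge-2: 30+31 = 61 ≤ 70
  search-1 sheds 312 req/s: no online neighbours, lost.
Round 3 — app-b crashes.
  app-b sheds 63 req/s to cache-2, db-r: 31 each (1 lost).
    cache-2: 32+31 = 63 ≤ 80
    db-r: 10+31 = 41 ≤ 90
No further crashes.

never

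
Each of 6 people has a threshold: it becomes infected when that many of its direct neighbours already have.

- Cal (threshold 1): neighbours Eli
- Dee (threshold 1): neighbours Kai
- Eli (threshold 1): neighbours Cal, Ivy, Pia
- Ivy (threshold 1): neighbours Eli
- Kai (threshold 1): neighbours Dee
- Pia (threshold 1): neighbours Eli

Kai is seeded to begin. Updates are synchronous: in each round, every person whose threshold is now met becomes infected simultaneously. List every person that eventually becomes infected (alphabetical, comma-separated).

Dee, Kai

Round 1 — Kai becomes infected (initial).
Round 2 — checking thresholds:
  Dee: 1 of 1 neighbours ≥ 1, becomes infected.
Round 3 — no new infections; cascade stops.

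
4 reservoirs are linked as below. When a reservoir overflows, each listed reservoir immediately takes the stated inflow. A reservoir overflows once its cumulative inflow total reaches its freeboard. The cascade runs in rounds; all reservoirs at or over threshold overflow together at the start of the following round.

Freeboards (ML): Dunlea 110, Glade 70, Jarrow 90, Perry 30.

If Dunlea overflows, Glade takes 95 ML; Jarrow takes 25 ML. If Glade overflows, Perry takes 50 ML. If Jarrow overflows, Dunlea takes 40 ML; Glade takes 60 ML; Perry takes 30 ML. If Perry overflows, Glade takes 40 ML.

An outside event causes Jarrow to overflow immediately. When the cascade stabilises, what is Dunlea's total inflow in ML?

40

Round 1 — Jarrow overflows (initial).
  Dunlea: +40 → 40 < 110
  Glade: +60 → 60 < 70
  Perry: +30 → 30 ≥ 30
Round 2 — Perry overflows.
  Glade: +40 → 100 ≥ 70
Round 3 — Glade overflows.
No further overflows.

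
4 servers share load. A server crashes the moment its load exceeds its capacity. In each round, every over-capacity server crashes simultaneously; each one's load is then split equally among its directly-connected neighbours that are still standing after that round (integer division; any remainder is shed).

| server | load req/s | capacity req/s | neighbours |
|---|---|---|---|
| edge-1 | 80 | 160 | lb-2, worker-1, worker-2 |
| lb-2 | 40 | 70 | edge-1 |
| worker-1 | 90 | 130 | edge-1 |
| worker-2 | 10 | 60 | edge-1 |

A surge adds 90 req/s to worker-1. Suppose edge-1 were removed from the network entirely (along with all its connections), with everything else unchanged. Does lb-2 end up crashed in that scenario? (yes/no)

no

With edge-1 removed:
Round 1 — worker-1 at 180 > 130. worker-1 crashes.
  worker-1 sheds 180 req/s: no online neighbours, lost.
No further crashes.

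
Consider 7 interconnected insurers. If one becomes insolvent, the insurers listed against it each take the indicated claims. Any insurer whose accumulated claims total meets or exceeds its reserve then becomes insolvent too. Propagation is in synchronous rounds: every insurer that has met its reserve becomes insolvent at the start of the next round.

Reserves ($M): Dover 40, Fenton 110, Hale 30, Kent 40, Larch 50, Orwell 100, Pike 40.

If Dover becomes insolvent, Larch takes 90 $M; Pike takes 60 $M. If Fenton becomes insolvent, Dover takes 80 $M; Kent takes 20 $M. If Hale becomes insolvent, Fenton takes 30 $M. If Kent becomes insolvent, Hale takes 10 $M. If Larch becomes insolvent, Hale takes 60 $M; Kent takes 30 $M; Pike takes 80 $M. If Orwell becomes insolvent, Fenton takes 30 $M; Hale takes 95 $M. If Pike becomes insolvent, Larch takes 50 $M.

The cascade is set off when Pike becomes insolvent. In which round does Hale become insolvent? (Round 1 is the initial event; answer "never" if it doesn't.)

Round 1 — Pike becomes insolvent (initial).
  Larch: +50 → 50 ≥ 50
Round 2 — Larch becomes insolvent.
  Hale: +60 → 60 ≥ 30
  Kent: +30 → 30 < 40
Round 3 — Hale becomes insolvent.
  Fenton: +30 → 30 < 110
No further insolvencies.

3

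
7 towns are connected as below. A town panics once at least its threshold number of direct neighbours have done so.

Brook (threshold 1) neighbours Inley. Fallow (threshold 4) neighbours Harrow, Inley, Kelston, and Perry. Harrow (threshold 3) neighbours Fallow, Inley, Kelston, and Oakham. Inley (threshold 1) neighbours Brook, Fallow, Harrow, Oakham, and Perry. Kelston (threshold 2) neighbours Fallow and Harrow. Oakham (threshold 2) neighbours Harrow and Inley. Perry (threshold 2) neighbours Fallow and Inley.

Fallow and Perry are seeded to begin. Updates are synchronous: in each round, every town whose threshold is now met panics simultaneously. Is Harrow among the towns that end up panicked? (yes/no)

no

Round 1 — Fallow, Perry panic (initial).
Round 2 — checking thresholds:
  Harrow: 1 of 4 neighbours < 3, below threshold.
  Inley: 2 of 5 neighbours ≥ 1, panics.
  Kelston: 1 of 2 neighbours < 2, below threshold.
Round 3 — checking thresholds:
  Brook: 1 of 1 neighbours ≥ 1, panics.
  Harrow: 2 of 4 neighbours < 3, below threshold.
  Kelston: 1 of 2 neighbours < 2, below threshold.
  Oakham: 1 of 2 neighbours < 2, below threshold.
Round 4 — no new panics; cascade stops.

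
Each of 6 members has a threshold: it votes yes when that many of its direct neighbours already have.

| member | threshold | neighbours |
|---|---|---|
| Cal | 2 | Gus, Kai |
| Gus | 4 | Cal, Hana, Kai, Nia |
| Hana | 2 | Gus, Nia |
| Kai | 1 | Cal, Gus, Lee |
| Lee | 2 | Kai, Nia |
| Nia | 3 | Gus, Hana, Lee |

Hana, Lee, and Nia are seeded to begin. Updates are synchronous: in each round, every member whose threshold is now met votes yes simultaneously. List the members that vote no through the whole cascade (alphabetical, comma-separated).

Cal, Gus

Round 1 — Hana, Lee, Nia vote yes (initial).
Round 2 — checking thresholds:
  Gus: 2 of 4 neighbours < 4, below threshold.
  Kai: 1 of 3 neighbours ≥ 1, votes yes.
Round 3 — no new yes votes; cascade stops.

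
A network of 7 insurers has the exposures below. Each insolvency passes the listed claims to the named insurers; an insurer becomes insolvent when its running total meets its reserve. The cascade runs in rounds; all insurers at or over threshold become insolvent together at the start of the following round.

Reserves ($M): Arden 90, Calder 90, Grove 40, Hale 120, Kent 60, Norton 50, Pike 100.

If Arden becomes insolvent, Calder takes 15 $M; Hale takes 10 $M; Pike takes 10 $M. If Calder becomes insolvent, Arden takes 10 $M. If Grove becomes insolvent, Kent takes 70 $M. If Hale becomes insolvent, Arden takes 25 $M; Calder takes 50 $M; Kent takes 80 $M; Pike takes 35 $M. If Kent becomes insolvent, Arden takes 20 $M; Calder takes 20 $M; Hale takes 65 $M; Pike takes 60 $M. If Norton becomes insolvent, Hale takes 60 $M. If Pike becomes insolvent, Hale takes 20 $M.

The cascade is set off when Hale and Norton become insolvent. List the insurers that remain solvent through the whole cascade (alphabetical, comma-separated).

Arden, Calder, Grove, Pike

Round 1 — Hale, Norton become insolvent (initial).
  Arden: +25 → 25 < 90
  Calder: +50 → 50 < 90
  Kent: +80 → 80 ≥ 60
  Pike: +35 → 35 < 100
Round 2 — Kent becomes insolvent.
  Arden: +20 → 45 < 90
  Calder: +20 → 70 < 90
  Pike: +60 → 95 < 100
No further insolvencies.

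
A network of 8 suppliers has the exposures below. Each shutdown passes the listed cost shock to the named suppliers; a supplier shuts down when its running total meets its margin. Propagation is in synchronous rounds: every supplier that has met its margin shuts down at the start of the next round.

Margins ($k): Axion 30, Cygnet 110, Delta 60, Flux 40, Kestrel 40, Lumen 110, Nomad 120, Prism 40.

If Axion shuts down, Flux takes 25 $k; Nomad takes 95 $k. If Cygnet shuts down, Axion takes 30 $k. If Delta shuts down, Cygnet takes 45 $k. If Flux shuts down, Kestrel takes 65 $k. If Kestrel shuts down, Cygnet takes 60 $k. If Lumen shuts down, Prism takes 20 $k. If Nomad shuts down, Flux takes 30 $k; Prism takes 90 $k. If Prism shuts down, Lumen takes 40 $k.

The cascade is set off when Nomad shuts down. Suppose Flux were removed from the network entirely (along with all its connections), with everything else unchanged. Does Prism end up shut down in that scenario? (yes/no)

With Flux removed:
Round 1 — Nomad shuts down (initial).
  Prism: +90 → 90 ≥ 40
Round 2 — Prism shuts down.
  Lumen: +40 → 40 < 110
No further shutdowns.

yes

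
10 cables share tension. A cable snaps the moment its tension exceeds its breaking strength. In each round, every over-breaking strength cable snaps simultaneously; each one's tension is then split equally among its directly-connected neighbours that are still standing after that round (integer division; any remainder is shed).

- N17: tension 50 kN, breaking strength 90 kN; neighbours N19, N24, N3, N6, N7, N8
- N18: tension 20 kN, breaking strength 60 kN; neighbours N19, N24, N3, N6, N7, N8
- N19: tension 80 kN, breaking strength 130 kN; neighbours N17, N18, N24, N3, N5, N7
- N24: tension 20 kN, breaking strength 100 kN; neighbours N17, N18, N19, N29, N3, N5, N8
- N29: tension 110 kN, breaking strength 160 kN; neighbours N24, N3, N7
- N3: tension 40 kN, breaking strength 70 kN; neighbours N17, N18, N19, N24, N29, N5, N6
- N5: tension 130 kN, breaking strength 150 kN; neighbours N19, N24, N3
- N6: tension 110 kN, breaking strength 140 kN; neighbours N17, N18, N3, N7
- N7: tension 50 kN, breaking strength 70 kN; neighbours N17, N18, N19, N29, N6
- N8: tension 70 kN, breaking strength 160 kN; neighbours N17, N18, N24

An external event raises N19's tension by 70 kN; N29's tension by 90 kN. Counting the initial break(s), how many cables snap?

Round 1 — N19 at 150 > 130; N29 at 200 > 160. N19, N29 snap.
  N19 sheds 150 kN to N17, N18, N24, N3, N5, N7: 25 each.
    N17: 50+25 = 75 ≤ 90
    N18: 20+25 = 45 ≤ 60
    N24: 20+25 = 45 ≤ 100
    N3: 40+25 = 65 ≤ 70
    N5: 130+25 = 155 > 150
    N7: 50+25 = 75 > 70
  N29 sheds 200 kN to N24, N3, N7: 66 each (2 lost).
    N24: 45+66 = 111 > 100
    N3: 65+66 = 131 > 70
    N7: 75+66 = 141 > 70
Round 2 — N24, N3, N5, N7 snap.
  N24 sheds 111 kN to N17, N18, N8: 37 each.
    N17: 75+37 = 112 > 90
    N18: 45+37 = 82 > 60
    N8: 70+37 = 107 ≤ 160
  N3 sheds 131 kN to N17, N18, N6: 43 each (2 lost).
    N17: 112+43 = 155 > 90
    N18: 82+43 = 125 > 60
    N6: 110+43 = 153 > 140
  N5 sheds 155 kN: no online neighbours, lost.
  N7 sheds 141 kN to N17, N18, N6: 47 each.
    N17: 155+47 = 202 > 90
    N18: 125+47 = 172 > 60
    N6: 153+47 = 200 > 140
Round 3 — N17, N18, N6 snap.
  N17 sheds 202 kN to N8: 202 each.
    N8: 107+202 = 309 > 160
  N18 sheds 172 kN to N8: 172 each.
    N8: 309+172 = 481 > 160
  N6 sheds 200 kN: no online neighbours, lost.
Round 4 — N8 snaps.
  N8 sheds 481 kN: no online neighbours, lost.
No further breaks.

10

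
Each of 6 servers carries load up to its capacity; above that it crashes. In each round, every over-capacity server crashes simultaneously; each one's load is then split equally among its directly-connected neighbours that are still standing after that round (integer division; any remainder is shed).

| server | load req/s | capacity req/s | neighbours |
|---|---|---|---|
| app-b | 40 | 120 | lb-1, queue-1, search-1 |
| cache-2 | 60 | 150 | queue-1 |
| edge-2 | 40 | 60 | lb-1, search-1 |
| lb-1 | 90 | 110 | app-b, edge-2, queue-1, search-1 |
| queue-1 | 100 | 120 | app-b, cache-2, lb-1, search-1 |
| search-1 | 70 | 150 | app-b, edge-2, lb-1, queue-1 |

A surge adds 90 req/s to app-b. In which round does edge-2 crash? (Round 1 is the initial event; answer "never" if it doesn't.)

3

Round 1 — app-b at 130 > 120. app-b crashes.
  app-b sheds 130 req/s to lb-1, queue-1, search-1: 43 each (1 lost).
    lb-1: 90+43 = 133 > 110
    queue-1: 100+43 = 143 > 120
    search-1: 70+43 = 113 ≤ 150
Round 2 — lb-1, queue-1 crash.
  lb-1 sheds 133 req/s to edge-2, search-1: 66 each (1 lost).
    edge-2: 40+66 = 106 > 60
    search-1: 113+66 = 179 > 150
  queue-1 sheds 143 req/s to cache-2, search-1: 71 each (1 lost).
    cache-2: 60+71 = 131 ≤ 150
    search-1: 179+71 = 250 > 150
Round 3 — edge-2, search-1 crash.
  edge-2 sheds 106 req/s: no online neighbours, lost.
  search-1 sheds 250 req/s: no online neighbours, lost.
No further crashes.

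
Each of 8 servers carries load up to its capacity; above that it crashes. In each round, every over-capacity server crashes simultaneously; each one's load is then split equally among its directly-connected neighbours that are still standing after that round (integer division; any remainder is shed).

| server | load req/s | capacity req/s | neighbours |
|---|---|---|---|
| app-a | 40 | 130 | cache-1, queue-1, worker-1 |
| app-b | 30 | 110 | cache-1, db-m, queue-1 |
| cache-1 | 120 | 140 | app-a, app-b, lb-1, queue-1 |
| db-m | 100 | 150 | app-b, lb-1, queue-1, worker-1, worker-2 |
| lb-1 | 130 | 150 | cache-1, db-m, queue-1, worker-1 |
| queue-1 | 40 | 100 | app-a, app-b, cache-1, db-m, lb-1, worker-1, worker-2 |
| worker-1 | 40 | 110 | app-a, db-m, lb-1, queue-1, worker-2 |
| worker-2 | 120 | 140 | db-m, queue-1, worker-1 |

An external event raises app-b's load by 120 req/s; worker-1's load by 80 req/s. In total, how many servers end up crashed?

8

Round 1 — app-b at 150 > 110; worker-1 at 120 > 110. app-b, worker-1 crash.
  app-b sheds 150 req/s to cache-1, db-m, queue-1: 50 each.
    cache-1: 120+50 = 170 > 140
    db-m: 100+50 = 150 ≤ 150
    queue-1: 40+50 = 90 ≤ 100
  worker-1 sheds 120 req/s to app-a, db-m, lb-1, queue-1, worker-2: 24 each.
    app-a: 40+24 = 64 ≤ 130
    db-m: 150+24 = 174 > 150
    lb-1: 130+24 = 154 > 150
    queue-1: 90+24 = 114 > 100
    worker-2: 120+24 = 144 > 140
Round 2 — cache-1, db-m, lb-1, queue-1, worker-2 crash.
  cache-1 sheds 170 req/s to app-a: 170 each.
    app-a: 64+170 = 234 > 130
  db-m sheds 174 req/s: no online neighbours, lost.
  lb-1 sheds 154 req/s: no online neighbours, lost.
  queue-1 sheds 114 req/s to app-a: 114 each.
    app-a: 234+114 = 348 > 130
  worker-2 sheds 144 req/s: no online neighbours, lost.
Round 3 — app-a crashes.
  app-a sheds 348 req/s: no online neighbours, lost.
No further crashes.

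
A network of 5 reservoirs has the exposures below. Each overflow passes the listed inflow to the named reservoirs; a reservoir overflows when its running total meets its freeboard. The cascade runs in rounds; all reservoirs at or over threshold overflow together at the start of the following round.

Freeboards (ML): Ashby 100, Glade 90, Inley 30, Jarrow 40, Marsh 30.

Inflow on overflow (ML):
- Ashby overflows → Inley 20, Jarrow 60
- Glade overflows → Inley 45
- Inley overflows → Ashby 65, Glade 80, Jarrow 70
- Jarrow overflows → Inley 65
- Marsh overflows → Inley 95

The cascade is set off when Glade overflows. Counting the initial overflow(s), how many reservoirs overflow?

Round 1 — Glade overflows (initial).
  Inley: +45 → 45 ≥ 30
Round 2 — Inley overflows.
  Ashby: +65 → 65 < 100
  Jarrow: +70 → 70 ≥ 40
Round 3 — Jarrow overflows.
No further overflows.

3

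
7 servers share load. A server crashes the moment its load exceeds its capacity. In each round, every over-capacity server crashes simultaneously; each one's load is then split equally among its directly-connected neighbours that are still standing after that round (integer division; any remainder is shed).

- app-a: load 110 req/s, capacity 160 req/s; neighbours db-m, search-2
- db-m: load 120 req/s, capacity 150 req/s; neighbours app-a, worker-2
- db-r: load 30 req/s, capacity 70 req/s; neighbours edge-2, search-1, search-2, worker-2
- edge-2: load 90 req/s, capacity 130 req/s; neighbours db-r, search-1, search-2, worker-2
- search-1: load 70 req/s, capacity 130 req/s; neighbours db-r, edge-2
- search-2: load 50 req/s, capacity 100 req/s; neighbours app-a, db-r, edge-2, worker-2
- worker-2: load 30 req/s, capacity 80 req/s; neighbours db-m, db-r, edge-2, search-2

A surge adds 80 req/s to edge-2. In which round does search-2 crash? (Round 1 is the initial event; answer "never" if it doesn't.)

3

Round 1 — edge-2 at 170 > 130. edge-2 crashes.
  edge-2 sheds 170 req/s to db-r, search-1, search-2, worker-2: 42 each (2 lost).
    db-r: 30+42 = 72 > 70
    search-1: 70+42 = 112 ≤ 130
    search-2: 50+42 = 92 ≤ 100
    worker-2: 30+42 = 72 ≤ 80
Round 2 — db-r crashes.
  db-r sheds 72 req/s to search-1, search-2, worker-2: 24 each.
    search-1: 112+24 = 136 > 130
    search-2: 92+24 = 116 > 100
    worker-2: 72+24 = 96 > 80
Round 3 — search-1, search-2, worker-2 crash.
  search-1 sheds 136 req/s: no online neighbours, lost.
  search-2 sheds 116 req/s to app-a: 116 each.
    app-a: 110+116 = 226 > 160
  worker-2 sheds 96 req/s to db-m: 96 each.
    db-m: 120+96 = 216 > 150
Round 4 — app-a, db-m crash.
  app-a sheds 226 req/s: no online neighbours, lost.
  db-m sheds 216 req/s: no online neighbours, lost.
No further crashes.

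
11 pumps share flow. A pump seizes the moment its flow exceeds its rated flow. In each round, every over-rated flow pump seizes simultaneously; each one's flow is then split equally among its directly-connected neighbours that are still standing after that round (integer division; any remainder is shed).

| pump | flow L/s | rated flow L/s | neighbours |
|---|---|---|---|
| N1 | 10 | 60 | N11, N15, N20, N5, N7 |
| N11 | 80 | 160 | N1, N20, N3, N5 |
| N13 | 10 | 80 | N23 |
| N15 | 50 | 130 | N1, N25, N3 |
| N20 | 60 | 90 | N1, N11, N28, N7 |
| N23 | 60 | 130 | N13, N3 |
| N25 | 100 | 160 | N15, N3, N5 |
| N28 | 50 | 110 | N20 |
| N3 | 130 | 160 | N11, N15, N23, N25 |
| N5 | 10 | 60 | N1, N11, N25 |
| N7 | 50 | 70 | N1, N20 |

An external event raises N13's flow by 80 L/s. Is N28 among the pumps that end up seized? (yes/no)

Round 1 — N13 at 90 > 80. N13 seizes.
  N13 sheds 90 L/s to N23: 90 each.
    N23: 60+90 = 150 > 130
Round 2 — N23 seizes.
  N23 sheds 150 L/s to N3: 150 each.
    N3: 130+150 = 280 > 160
Round 3 — N3 seizes.
  N3 sheds 280 L/s to N11, N15, N25: 93 each (1 lost).
    N11: 80+93 = 173 > 160
    N15: 50+93 = 143 > 130
    N25: 100+93 = 193 > 160
Round 4 — N11, N15, N25 seize.
  N11 sheds 173 L/s to N1, N20, N5: 57 each (2 lost).
    N1: 10+57 = 67 > 60
    N20: 60+57 = 117 > 90
    N5: 10+57 = 67 > 60
  N15 sheds 143 L/s to N1: 143 each.
    N1: 67+143 = 210 > 60
  N25 sheds 193 L/s to N5: 193 each.
    N5: 67+193 = 260 > 60
Round 5 — N1, N20, N5 seize.
  N1 sheds 210 L/s to N7: 210 each.
    N7: 50+210 = 260 > 70
  N20 sheds 117 L/s to N28, N7: 58 each (1 lost).
    N28: 50+58 = 108 ≤ 110
    N7: 260+58 = 318 > 70
  N5 sheds 260 L/s: no online neighbours, lost.
Round 6 — N7 seizes.
  N7 sheds 318 L/s: no online neighbours, lost.
No further seizures.

no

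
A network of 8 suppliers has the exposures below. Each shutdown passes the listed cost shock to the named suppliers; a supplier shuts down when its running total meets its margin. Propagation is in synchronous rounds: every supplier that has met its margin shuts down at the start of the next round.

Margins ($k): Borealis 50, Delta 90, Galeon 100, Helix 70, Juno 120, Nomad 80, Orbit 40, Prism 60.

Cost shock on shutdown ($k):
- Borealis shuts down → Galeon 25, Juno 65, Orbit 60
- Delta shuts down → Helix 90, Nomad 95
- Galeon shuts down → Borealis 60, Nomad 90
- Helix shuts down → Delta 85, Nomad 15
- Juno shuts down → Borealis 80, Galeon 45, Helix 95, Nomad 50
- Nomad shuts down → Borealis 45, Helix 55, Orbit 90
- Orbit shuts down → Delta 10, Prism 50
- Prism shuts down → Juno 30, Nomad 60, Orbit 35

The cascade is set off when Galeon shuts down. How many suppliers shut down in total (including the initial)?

Round 1 — Galeon shuts down (initial).
  Borealis: +60 → 60 ≥ 50
  Nomad: +90 → 90 ≥ 80
Round 2 — Borealis, Nomad shut down.
  Helix: +55 → 55 < 70
  Juno: +65 → 65 < 120
  Orbit: +60+90 → 150 ≥ 40
Round 3 — Orbit shuts down.
  Delta: +10 → 10 < 90
  Prism: +50 → 50 < 60
No further shutdowns.

4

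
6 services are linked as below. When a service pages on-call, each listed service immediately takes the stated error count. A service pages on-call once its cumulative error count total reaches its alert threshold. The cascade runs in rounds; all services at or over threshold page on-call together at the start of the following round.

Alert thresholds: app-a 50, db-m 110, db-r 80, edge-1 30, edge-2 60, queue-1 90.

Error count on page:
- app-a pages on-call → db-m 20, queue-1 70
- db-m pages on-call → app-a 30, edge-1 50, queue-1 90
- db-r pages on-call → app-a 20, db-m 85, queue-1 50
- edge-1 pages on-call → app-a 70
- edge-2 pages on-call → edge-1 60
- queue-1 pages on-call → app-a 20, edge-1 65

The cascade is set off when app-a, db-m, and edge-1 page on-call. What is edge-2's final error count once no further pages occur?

Round 1 — app-a, db-m, edge-1 page on-call (initial).
  queue-1: +70+90 → 160 ≥ 90
Round 2 — queue-1 pages on-call.
No further pages.

0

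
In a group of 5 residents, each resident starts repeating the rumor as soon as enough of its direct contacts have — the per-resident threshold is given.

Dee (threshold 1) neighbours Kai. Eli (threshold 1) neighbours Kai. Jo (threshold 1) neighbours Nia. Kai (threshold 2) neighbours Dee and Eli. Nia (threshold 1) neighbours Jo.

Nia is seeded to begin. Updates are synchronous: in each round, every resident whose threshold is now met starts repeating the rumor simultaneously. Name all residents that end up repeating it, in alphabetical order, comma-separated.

Round 1 — Nia starts repeating the rumor (initial).
Round 2 — checking thresholds:
  Jo: 1 of 1 neighbours ≥ 1, starts repeating the rumor.
Round 3 — no new spreads; cascade stops.

Jo, Nia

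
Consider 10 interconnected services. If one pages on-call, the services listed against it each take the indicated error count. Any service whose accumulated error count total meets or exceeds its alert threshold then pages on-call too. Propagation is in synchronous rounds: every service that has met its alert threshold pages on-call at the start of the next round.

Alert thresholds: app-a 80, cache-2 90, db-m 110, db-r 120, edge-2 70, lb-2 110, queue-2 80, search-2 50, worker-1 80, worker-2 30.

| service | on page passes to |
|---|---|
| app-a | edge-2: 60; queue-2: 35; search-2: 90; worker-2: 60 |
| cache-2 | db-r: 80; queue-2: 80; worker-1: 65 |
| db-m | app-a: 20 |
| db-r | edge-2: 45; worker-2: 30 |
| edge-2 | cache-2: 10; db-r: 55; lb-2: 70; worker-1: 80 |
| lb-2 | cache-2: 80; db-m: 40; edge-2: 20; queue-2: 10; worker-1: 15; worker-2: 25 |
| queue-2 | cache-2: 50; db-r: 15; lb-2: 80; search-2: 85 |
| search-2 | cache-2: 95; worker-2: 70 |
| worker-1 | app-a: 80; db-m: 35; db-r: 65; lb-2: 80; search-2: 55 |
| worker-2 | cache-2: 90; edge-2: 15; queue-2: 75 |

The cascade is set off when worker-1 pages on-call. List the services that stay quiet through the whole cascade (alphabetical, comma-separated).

db-m

Round 1 — worker-1 pages on-call (initial).
  app-a: +80 → 80 ≥ 80
  db-m: +35 → 35 < 110
  db-r: +65 → 65 < 120
  lb-2: +80 → 80 < 110
  search-2: +55 → 55 ≥ 50
Round 2 — app-a, search-2 page on-call.
  cache-2: +95 → 95 ≥ 90
  edge-2: +60 → 60 < 70
  queue-2: +35 → 35 < 80
  worker-2: +60+70 → 130 ≥ 30
Round 3 — cache-2, worker-2 page on-call.
  db-r: +80 → 145 ≥ 120
  edge-2: +15 → 75 ≥ 70
  queue-2: +80+75 → 190 ≥ 80
Round 4 — db-r, edge-2, queue-2 page on-call.
  lb-2: +70+80 → 230 ≥ 110
Round 5 — lb-2 pages on-call.
  db-m: +40 → 75 < 110
No further pages.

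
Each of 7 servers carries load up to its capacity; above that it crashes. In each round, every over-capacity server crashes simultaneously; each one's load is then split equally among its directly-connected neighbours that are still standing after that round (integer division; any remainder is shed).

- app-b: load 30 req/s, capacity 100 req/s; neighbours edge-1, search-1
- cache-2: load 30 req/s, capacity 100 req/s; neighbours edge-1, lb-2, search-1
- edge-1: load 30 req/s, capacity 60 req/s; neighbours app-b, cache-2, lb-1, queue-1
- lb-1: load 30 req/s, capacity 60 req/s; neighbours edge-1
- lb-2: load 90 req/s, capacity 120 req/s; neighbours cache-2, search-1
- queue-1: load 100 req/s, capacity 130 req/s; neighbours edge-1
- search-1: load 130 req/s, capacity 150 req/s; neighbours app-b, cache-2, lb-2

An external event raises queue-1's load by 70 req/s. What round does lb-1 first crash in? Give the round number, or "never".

3

Round 1 — queue-1 at 170 > 130. queue-1 crashes.
  queue-1 sheds 170 req/s to edge-1: 170 each.
    edge-1: 30+170 = 200 > 60
Round 2 — edge-1 crashes.
  edge-1 sheds 200 req/s to app-b, cache-2, lb-1: 66 each (2 lost).
    app-b: 30+66 = 96 ≤ 100
    cache-2: 30+66 = 96 ≤ 100
    lb-1: 30+66 = 96 > 60
Round 3 — lb-1 crashes.
  lb-1 sheds 96 req/s: no online neighbours, lost.
No further crashes.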